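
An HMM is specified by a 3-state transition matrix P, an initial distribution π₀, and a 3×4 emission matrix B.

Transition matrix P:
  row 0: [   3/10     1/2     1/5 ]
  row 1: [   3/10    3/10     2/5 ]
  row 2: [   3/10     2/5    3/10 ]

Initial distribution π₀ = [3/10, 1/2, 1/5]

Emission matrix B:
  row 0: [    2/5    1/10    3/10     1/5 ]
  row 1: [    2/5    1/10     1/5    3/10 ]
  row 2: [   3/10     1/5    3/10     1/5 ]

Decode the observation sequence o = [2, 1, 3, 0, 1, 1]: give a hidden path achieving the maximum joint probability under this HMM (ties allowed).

t=0: δ = [9.000e-02, 1.000e-01, 6.000e-02]  (obs o_0=2)
t=1: δ = [3.000e-03, 4.500e-03, 8.000e-03]  ψ = [1, 0, 1]  (obs o_1=1)
t=2: δ = [4.800e-04, 9.600e-04, 4.800e-04]  ψ = [2, 2, 2]  (obs o_2=3)
t=3: δ = [1.152e-04, 1.152e-04, 1.152e-04]  ψ = [1, 1, 1]  (obs o_3=0)
t=4: δ = [3.456e-06, 5.760e-06, 9.216e-06]  ψ = [0, 0, 1]  (obs o_4=1)
t=5: δ = [2.765e-07, 3.686e-07, 5.530e-07]  ψ = [2, 2, 2]  (obs o_5=1)
backtrack: best end state = 2; path = [1, 2, 1, 1, 2, 2]

path = [1, 2, 1, 1, 2, 2]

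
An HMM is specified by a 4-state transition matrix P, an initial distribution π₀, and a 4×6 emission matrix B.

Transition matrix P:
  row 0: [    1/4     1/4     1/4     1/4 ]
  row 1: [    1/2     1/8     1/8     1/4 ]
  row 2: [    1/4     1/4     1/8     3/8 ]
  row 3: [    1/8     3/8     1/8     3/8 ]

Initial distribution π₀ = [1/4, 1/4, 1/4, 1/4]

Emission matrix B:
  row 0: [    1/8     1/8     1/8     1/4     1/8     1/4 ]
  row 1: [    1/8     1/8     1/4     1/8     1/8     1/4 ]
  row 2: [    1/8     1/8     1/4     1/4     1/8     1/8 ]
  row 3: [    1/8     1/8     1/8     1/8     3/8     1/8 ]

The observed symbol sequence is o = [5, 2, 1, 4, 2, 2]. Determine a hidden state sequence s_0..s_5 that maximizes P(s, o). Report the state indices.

t=0: δ = [6.250e-02, 6.250e-02, 3.125e-02, 3.125e-02]  (obs o_0=5)
t=1: δ = [3.906e-03, 3.906e-03, 3.906e-03, 1.953e-03]  ψ = [1, 0, 0, 0]  (obs o_1=2)
t=2: δ = [2.441e-04, 1.221e-04, 1.221e-04, 1.831e-04]  ψ = [1, 0, 0, 2]  (obs o_2=1)
t=3: δ = [7.629e-06, 8.583e-06, 7.629e-06, 2.575e-05]  ψ = [0, 3, 0, 3]  (obs o_3=4)
t=4: δ = [5.364e-07, 2.414e-06, 8.047e-07, 1.207e-06]  ψ = [1, 3, 3, 3]  (obs o_4=2)
t=5: δ = [1.509e-07, 1.132e-07, 7.544e-08, 7.544e-08]  ψ = [1, 3, 1, 1]  (obs o_5=2)
backtrack: best end state = 0; path = [0, 2, 3, 3, 1, 0]

path = [0, 2, 3, 3, 1, 0]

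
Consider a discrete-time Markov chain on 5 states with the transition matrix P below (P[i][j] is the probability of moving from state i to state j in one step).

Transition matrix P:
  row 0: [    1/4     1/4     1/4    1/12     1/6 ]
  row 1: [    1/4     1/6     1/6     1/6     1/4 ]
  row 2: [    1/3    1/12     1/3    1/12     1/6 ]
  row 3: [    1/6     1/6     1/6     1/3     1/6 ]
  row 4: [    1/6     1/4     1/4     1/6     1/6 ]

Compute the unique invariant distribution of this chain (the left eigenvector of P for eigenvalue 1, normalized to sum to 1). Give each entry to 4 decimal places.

Balance equations π_j = Σ_i π_i·P[i][j]:
  π_0 = 1/4·π_0 + 1/4·π_1 + 1/3·π_2 + 1/6·π_3 + 1/6·π_4
  π_1 = 1/4·π_0 + 1/6·π_1 + 1/12·π_2 + 1/6·π_3 + 1/4·π_4
  π_2 = 1/4·π_0 + 1/6·π_1 + 1/3·π_2 + 1/6·π_3 + 1/4·π_4
  π_3 = 1/12·π_0 + 1/6·π_1 + 1/12·π_2 + 1/3·π_3 + 1/6·π_4
  normalize: π_0 + π_1 + π_2 + π_3 + π_4 = 1
Solving the linear system gives exactly π = [8/33, 2/11, 8/33, 5/33, 2/11].

π = [0.2424, 0.1818, 0.2424, 0.1515, 0.1818]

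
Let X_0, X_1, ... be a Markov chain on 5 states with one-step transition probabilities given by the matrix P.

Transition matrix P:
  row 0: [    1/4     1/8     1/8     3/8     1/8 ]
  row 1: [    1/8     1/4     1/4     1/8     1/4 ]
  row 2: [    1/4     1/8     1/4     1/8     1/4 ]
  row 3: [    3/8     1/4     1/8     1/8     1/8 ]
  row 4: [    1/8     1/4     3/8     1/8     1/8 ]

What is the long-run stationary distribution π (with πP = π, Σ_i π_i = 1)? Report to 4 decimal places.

π = [0.2263, 0.1941, 0.2211, 0.1816, 0.1769]

Balance equations π_j = Σ_i π_i·P[i][j]:
  π_0 = 1/4·π_0 + 1/8·π_1 + 1/4·π_2 + 3/8·π_3 + 1/8·π_4
  π_1 = 1/8·π_0 + 1/4·π_1 + 1/8·π_2 + 1/4·π_3 + 1/4·π_4
  π_2 = 1/8·π_0 + 1/4·π_1 + 1/4·π_2 + 1/8·π_3 + 3/8·π_4
  π_3 = 3/8·π_0 + 1/8·π_1 + 1/8·π_2 + 1/8·π_3 + 1/8·π_4
  normalize: π_0 + π_1 + π_2 + π_3 + π_4 = 1
Solving the linear system gives exactly π = [435/1922, 373/1922, 425/1922, 349/1922, 170/961].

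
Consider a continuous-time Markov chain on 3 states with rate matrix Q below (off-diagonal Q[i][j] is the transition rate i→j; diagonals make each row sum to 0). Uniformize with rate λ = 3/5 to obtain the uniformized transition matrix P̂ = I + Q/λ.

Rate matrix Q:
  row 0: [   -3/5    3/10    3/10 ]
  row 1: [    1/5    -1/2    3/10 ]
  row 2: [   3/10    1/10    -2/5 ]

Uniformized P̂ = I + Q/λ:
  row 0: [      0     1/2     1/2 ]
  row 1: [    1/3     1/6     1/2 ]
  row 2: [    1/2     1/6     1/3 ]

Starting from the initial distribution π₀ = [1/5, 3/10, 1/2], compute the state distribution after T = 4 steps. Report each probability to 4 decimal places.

π = [0.3015, 0.2699, 0.4286]

t=0: π = [0.2000, 0.3000, 0.5000]
t=1: π = [0.3500, 0.2333, 0.4167]
t=2: π = [0.2861, 0.2833, 0.4306]
t=3: π = [0.3097, 0.2620, 0.4282]
t=4: π = [0.3015, 0.2699, 0.4286]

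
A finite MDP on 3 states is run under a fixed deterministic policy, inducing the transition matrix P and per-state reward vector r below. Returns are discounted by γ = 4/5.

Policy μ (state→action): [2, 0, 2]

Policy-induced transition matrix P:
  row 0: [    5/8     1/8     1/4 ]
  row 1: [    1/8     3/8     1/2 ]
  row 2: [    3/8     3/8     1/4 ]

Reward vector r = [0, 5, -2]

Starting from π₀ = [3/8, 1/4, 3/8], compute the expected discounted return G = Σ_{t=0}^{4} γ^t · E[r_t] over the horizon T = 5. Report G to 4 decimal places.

G = 2.2622

t=0: π = [0.3750, 0.2500, 0.3750], E[r] = 0.5000, γ^t·E[r] = 0.500000, running G = 0.500000
t=1: π = [0.4063, 0.2813, 0.3125], E[r] = 0.7813, γ^t·E[r] = 0.625000, running G = 1.125000
t=2: π = [0.4063, 0.2734, 0.3203], E[r] = 0.7266, γ^t·E[r] = 0.465000, running G = 1.590000
t=3: π = [0.4082, 0.2734, 0.3184], E[r] = 0.7305, γ^t·E[r] = 0.374000, running G = 1.964000
t=4: π = [0.4087, 0.2729, 0.3184], E[r] = 0.7280, γ^t·E[r] = 0.298200, running G = 2.262200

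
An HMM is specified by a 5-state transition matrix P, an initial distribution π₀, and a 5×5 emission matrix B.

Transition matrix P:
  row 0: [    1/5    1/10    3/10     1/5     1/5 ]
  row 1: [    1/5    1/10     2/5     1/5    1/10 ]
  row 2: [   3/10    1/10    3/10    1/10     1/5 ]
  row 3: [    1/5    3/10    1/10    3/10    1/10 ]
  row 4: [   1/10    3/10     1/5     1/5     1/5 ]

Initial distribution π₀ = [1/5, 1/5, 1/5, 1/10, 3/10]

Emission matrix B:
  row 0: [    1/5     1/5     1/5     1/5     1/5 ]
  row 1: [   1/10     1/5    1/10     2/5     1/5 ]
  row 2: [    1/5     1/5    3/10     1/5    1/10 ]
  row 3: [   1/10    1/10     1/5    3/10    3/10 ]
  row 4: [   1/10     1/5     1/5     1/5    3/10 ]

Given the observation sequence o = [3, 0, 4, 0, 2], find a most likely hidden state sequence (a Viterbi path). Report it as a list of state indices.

path = [1, 2, 0, 2, 2]

t=0: δ = [4.000e-02, 8.000e-02, 4.000e-02, 3.000e-02, 6.000e-02]  (obs o_0=3)
t=1: δ = [3.200e-03, 1.800e-03, 6.400e-03, 1.600e-03, 1.200e-03]  ψ = [1, 4, 1, 1, 4]  (obs o_1=0)
t=2: δ = [3.840e-04, 1.280e-04, 1.920e-04, 1.920e-04, 3.840e-04]  ψ = [2, 2, 2, 0, 2]  (obs o_2=4)
t=3: δ = [1.536e-05, 1.152e-05, 2.304e-05, 7.680e-06, 7.680e-06]  ψ = [0, 4, 0, 0, 0]  (obs o_3=0)
t=4: δ = [1.382e-06, 2.304e-07, 2.074e-06, 6.144e-07, 9.216e-07]  ψ = [2, 2, 2, 0, 2]  (obs o_4=2)
backtrack: best end state = 2; path = [1, 2, 0, 2, 2]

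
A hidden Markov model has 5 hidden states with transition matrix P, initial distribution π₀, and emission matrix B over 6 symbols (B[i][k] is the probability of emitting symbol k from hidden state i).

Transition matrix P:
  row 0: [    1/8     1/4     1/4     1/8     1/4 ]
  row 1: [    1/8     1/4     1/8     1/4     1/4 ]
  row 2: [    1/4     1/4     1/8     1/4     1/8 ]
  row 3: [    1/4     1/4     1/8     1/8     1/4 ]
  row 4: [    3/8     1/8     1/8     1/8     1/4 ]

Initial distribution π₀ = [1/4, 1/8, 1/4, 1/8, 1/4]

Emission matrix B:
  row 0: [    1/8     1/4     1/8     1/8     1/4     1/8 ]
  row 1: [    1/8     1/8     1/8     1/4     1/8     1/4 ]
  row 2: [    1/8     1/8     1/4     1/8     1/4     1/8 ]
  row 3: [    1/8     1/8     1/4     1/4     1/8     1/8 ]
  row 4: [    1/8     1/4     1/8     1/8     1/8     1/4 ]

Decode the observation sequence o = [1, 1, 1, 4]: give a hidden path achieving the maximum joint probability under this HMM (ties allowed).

t=0: δ = [6.250e-02, 1.562e-02, 3.125e-02, 1.562e-02, 6.250e-02]  (obs o_0=1)
t=1: δ = [5.859e-03, 1.953e-03, 1.953e-03, 9.766e-04, 3.906e-03]  ψ = [4, 0, 0, 0, 0]  (obs o_1=1)
t=2: δ = [3.662e-04, 1.831e-04, 1.831e-04, 9.155e-05, 3.662e-04]  ψ = [4, 0, 0, 0, 0]  (obs o_2=1)
t=3: δ = [3.433e-05, 1.144e-05, 2.289e-05, 5.722e-06, 1.144e-05]  ψ = [4, 0, 0, 0, 0]  (obs o_3=4)
backtrack: best end state = 0; path = [4, 0, 4, 0]

path = [4, 0, 4, 0]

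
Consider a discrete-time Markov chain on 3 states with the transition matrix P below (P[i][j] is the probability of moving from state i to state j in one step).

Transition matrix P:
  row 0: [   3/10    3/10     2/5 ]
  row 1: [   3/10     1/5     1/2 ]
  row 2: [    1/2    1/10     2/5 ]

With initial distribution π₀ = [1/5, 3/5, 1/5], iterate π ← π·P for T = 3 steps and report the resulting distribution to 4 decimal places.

π = [0.3840, 0.1972, 0.4188]

t=0: π = [0.2000, 0.6000, 0.2000]
t=1: π = [0.3400, 0.2000, 0.4600]
t=2: π = [0.3920, 0.1880, 0.4200]
t=3: π = [0.3840, 0.1972, 0.4188]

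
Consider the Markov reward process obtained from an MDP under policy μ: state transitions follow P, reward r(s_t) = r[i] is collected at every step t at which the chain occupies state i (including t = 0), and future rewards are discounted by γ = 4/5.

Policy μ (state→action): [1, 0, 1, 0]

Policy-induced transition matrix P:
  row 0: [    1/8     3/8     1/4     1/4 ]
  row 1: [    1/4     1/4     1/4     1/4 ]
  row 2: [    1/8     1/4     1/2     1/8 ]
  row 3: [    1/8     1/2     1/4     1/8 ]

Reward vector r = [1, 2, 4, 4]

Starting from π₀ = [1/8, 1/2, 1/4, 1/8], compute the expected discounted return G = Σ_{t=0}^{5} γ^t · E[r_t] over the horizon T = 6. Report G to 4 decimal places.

t=0: π = [0.1250, 0.5000, 0.2500, 0.1250], E[r] = 2.6250, γ^t·E[r] = 2.625000, running G = 2.625000
t=1: π = [0.1875, 0.2969, 0.3125, 0.2031], E[r] = 2.8438, γ^t·E[r] = 2.275000, running G = 4.900000
t=2: π = [0.1621, 0.3242, 0.3281, 0.1855], E[r] = 2.8652, γ^t·E[r] = 1.833750, running G = 6.733750
t=3: π = [0.1655, 0.3167, 0.3320, 0.1858], E[r] = 2.8701, γ^t·E[r] = 1.469500, running G = 8.203250
t=4: π = [0.1646, 0.3171, 0.3330, 0.1853], E[r] = 2.8720, γ^t·E[r] = 1.176363, running G = 9.379613
t=5: π = [0.1646, 0.3169, 0.3333, 0.1852], E[r] = 2.8723, γ^t·E[r] = 0.941193, running G = 10.320805

G = 10.3208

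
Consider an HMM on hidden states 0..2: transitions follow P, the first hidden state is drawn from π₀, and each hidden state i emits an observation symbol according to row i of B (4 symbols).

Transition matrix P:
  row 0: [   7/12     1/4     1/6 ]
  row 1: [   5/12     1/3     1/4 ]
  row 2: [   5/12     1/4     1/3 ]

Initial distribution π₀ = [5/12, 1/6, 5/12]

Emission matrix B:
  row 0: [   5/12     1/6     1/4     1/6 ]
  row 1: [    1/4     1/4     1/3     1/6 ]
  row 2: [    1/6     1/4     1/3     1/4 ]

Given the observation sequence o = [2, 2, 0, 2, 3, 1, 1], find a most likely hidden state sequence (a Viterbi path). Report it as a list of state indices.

t=0: δ = [1.042e-01, 5.556e-02, 1.389e-01]  (obs o_0=2)
t=1: δ = [1.519e-02, 1.157e-02, 1.543e-02]  ψ = [0, 2, 2]  (obs o_1=2)
t=2: δ = [3.692e-03, 9.645e-04, 8.573e-04]  ψ = [0, 1, 2]  (obs o_2=0)
t=3: δ = [5.385e-04, 3.077e-04, 2.051e-04]  ψ = [0, 0, 0]  (obs o_3=2)
t=4: δ = [5.235e-05, 2.244e-05, 2.244e-05]  ψ = [0, 0, 0]  (obs o_4=3)
t=5: δ = [5.090e-06, 3.272e-06, 2.181e-06]  ψ = [0, 0, 0]  (obs o_5=1)
t=6: δ = [4.948e-07, 3.181e-07, 2.121e-07]  ψ = [0, 0, 0]  (obs o_6=1)
backtrack: best end state = 0; path = [0, 0, 0, 0, 0, 0, 0]

path = [0, 0, 0, 0, 0, 0, 0]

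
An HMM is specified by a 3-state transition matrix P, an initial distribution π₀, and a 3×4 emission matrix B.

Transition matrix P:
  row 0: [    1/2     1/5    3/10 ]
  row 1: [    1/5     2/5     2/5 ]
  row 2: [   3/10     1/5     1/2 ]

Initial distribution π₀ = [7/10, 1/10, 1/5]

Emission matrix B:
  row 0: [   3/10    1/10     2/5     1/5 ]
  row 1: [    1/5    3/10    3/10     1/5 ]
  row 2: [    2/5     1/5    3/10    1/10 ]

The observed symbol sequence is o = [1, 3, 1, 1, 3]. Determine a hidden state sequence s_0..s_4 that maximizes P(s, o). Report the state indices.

t=0: δ = [7.000e-02, 3.000e-02, 4.000e-02]  (obs o_0=1)
t=1: δ = [7.000e-03, 2.800e-03, 2.100e-03]  ψ = [0, 0, 0]  (obs o_1=3)
t=2: δ = [3.500e-04, 4.200e-04, 4.200e-04]  ψ = [0, 0, 0]  (obs o_2=1)
t=3: δ = [1.750e-05, 5.040e-05, 4.200e-05]  ψ = [0, 1, 2]  (obs o_3=1)
t=4: δ = [2.520e-06, 4.032e-06, 2.100e-06]  ψ = [2, 1, 2]  (obs o_4=3)
backtrack: best end state = 1; path = [0, 0, 1, 1, 1]

path = [0, 0, 1, 1, 1]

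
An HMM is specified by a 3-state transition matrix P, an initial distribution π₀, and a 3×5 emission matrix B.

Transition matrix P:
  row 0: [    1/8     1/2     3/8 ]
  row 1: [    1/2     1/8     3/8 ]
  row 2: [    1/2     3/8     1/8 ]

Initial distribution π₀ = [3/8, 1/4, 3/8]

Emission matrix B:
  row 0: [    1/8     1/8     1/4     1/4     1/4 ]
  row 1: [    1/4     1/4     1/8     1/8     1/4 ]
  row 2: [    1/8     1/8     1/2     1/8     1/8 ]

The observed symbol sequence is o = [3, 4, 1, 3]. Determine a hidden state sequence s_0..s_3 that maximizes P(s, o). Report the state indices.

path = [2, 0, 1, 0]

t=0: δ = [9.375e-02, 3.125e-02, 4.688e-02]  (obs o_0=3)
t=1: δ = [5.859e-03, 1.172e-02, 4.395e-03]  ψ = [2, 0, 0]  (obs o_1=4)
t=2: δ = [7.324e-04, 7.324e-04, 5.493e-04]  ψ = [1, 0, 1]  (obs o_2=1)
t=3: δ = [9.155e-05, 4.578e-05, 3.433e-05]  ψ = [1, 0, 0]  (obs o_3=3)
backtrack: best end state = 0; path = [2, 0, 1, 0]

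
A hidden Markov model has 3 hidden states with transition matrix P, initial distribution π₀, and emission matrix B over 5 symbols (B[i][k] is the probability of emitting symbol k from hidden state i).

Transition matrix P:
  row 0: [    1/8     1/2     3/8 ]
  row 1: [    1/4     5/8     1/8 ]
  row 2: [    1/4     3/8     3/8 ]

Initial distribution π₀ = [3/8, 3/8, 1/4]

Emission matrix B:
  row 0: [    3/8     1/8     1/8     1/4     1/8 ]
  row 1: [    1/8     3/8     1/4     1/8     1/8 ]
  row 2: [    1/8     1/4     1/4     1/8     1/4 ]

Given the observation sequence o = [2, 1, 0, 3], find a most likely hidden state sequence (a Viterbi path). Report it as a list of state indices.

t=0: δ = [4.688e-02, 9.375e-02, 6.250e-02]  (obs o_0=2)
t=1: δ = [2.930e-03, 2.197e-02, 5.859e-03]  ψ = [1, 1, 2]  (obs o_1=1)
t=2: δ = [2.060e-03, 1.717e-03, 3.433e-04]  ψ = [1, 1, 1]  (obs o_2=0)
t=3: δ = [1.073e-04, 1.341e-04, 9.656e-05]  ψ = [1, 1, 0]  (obs o_3=3)
backtrack: best end state = 1; path = [1, 1, 1, 1]

path = [1, 1, 1, 1]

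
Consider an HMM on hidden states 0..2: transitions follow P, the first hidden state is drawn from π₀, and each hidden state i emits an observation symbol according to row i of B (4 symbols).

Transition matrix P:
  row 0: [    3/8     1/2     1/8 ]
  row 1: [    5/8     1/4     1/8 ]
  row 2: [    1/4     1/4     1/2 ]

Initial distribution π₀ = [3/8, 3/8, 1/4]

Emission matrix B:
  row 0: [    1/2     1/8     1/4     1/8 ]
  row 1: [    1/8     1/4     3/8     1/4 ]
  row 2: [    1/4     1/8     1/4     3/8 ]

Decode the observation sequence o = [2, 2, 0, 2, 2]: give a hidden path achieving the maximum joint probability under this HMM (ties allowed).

path = [0, 1, 0, 1, 0]

t=0: δ = [9.375e-02, 1.406e-01, 6.250e-02]  (obs o_0=2)
t=1: δ = [2.197e-02, 1.758e-02, 7.812e-03]  ψ = [1, 0, 2]  (obs o_1=2)
t=2: δ = [5.493e-03, 1.373e-03, 9.766e-04]  ψ = [1, 0, 2]  (obs o_2=0)
t=3: δ = [5.150e-04, 1.030e-03, 1.717e-04]  ψ = [0, 0, 0]  (obs o_3=2)
t=4: δ = [1.609e-04, 9.656e-05, 3.219e-05]  ψ = [1, 0, 1]  (obs o_4=2)
backtrack: best end state = 0; path = [0, 1, 0, 1, 0]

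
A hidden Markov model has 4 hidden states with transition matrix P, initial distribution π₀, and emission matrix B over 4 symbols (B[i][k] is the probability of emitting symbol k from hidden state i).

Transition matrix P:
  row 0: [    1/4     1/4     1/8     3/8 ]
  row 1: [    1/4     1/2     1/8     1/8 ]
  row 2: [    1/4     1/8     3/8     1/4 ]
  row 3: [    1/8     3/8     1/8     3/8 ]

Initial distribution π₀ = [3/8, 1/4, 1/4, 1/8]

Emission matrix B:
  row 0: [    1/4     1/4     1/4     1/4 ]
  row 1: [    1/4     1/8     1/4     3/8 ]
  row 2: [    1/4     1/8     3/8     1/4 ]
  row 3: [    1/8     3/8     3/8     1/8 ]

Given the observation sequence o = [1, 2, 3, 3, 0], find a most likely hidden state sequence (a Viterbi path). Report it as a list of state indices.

t=0: δ = [9.375e-02, 3.125e-02, 3.125e-02, 4.688e-02]  (obs o_0=1)
t=1: δ = [5.859e-03, 5.859e-03, 4.395e-03, 1.318e-02]  ψ = [0, 0, 0, 0]  (obs o_1=2)
t=2: δ = [4.120e-04, 1.854e-03, 4.120e-04, 6.180e-04]  ψ = [3, 3, 2, 3]  (obs o_2=3)
t=3: δ = [1.159e-04, 3.476e-04, 5.794e-05, 2.897e-05]  ψ = [1, 1, 1, 1]  (obs o_3=3)
t=4: δ = [2.173e-05, 4.345e-05, 1.086e-05, 5.431e-06]  ψ = [1, 1, 1, 0]  (obs o_4=0)
backtrack: best end state = 1; path = [0, 3, 1, 1, 1]

path = [0, 3, 1, 1, 1]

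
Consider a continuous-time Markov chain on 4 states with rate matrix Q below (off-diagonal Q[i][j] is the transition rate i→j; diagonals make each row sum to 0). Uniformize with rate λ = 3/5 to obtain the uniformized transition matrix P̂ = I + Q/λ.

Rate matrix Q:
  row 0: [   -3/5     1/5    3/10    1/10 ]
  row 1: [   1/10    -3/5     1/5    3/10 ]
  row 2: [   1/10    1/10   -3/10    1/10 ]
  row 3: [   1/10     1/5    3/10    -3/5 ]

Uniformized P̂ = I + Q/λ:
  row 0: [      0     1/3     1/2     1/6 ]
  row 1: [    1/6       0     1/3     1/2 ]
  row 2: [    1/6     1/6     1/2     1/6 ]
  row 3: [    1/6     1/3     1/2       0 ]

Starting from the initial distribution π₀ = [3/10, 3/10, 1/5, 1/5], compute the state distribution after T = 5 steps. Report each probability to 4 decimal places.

t=0: π = [0.3000, 0.3000, 0.2000, 0.2000]
t=1: π = [0.1167, 0.2000, 0.4500, 0.2333]
t=2: π = [0.1472, 0.1917, 0.4667, 0.1944]
t=3: π = [0.1421, 0.1917, 0.4681, 0.1981]
t=4: π = [0.1430, 0.1914, 0.4681, 0.1975]
t=5: π = [0.1428, 0.1915, 0.4681, 0.1976]

π = [0.1428, 0.1915, 0.4681, 0.1976]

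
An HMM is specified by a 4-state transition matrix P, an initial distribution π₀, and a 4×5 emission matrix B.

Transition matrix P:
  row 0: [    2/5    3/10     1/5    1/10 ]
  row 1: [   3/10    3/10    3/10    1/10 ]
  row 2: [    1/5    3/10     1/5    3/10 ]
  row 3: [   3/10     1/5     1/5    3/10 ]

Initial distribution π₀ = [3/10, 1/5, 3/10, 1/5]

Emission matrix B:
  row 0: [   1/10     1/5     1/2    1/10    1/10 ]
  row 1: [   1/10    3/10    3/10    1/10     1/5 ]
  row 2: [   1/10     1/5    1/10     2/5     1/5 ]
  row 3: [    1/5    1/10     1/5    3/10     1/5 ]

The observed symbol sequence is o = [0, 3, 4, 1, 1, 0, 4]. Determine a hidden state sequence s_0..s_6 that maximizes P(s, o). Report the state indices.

path = [3, 2, 1, 1, 2, 3, 3]

t=0: δ = [3.000e-02, 2.000e-02, 3.000e-02, 4.000e-02]  (obs o_0=0)
t=1: δ = [1.200e-03, 9.000e-04, 3.200e-03, 3.600e-03]  ψ = [0, 0, 3, 3]  (obs o_1=3)
t=2: δ = [1.080e-04, 1.920e-04, 1.440e-04, 2.160e-04]  ψ = [3, 2, 3, 3]  (obs o_2=4)
t=3: δ = [1.296e-05, 1.728e-05, 1.152e-05, 6.480e-06]  ψ = [3, 1, 1, 3]  (obs o_3=1)
t=4: δ = [1.037e-06, 1.555e-06, 1.037e-06, 3.456e-07]  ψ = [0, 1, 1, 2]  (obs o_4=1)
t=5: δ = [4.666e-08, 4.666e-08, 4.666e-08, 6.221e-08]  ψ = [1, 1, 1, 2]  (obs o_5=0)
t=6: δ = [1.866e-09, 2.799e-09, 2.799e-09, 3.732e-09]  ψ = [0, 0, 1, 3]  (obs o_6=4)
backtrack: best end state = 3; path = [3, 2, 1, 1, 2, 3, 3]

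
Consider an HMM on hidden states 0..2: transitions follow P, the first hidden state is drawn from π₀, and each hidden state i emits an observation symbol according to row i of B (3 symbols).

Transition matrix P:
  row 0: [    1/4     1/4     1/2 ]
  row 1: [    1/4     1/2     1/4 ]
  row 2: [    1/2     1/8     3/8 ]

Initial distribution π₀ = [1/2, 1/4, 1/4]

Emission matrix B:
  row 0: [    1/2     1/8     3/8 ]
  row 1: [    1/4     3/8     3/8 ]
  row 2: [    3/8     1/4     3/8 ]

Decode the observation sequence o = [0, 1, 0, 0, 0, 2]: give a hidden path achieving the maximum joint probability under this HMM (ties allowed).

path = [0, 2, 0, 2, 0, 2]

t=0: δ = [2.500e-01, 6.250e-02, 9.375e-02]  (obs o_0=0)
t=1: δ = [7.812e-03, 2.344e-02, 3.125e-02]  ψ = [0, 0, 0]  (obs o_1=1)
t=2: δ = [7.812e-03, 2.930e-03, 4.395e-03]  ψ = [2, 1, 2]  (obs o_2=0)
t=3: δ = [1.099e-03, 4.883e-04, 1.465e-03]  ψ = [2, 0, 0]  (obs o_3=0)
t=4: δ = [3.662e-04, 6.866e-05, 2.060e-04]  ψ = [2, 0, 0]  (obs o_4=0)
t=5: δ = [3.862e-05, 3.433e-05, 6.866e-05]  ψ = [2, 0, 0]  (obs o_5=2)
backtrack: best end state = 2; path = [0, 2, 0, 2, 0, 2]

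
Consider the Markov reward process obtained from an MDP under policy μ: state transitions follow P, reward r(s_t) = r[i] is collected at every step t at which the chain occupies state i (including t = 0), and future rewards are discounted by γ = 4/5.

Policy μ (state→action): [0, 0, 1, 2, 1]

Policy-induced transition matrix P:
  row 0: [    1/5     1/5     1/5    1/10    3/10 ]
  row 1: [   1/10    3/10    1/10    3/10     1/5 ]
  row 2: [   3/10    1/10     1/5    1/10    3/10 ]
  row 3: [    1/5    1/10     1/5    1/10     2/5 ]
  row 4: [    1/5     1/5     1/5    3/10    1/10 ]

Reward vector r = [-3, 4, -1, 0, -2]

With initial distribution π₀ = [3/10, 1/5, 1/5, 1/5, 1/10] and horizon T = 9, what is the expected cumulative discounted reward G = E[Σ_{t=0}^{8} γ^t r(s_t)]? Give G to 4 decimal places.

G = -2.3902

t=0: π = [0.3000, 0.2000, 0.2000, 0.2000, 0.1000], E[r] = -0.5000, γ^t·E[r] = -0.500000, running G = -0.500000
t=1: π = [0.2000, 0.1800, 0.1800, 0.1600, 0.2800], E[r] = -0.6200, γ^t·E[r] = -0.496000, running G = -0.996000
t=2: π = [0.2000, 0.1840, 0.1820, 0.1920, 0.2420], E[r] = -0.5300, γ^t·E[r] = -0.339200, running G = -1.335200
t=3: π = [0.1998, 0.1810, 0.1816, 0.1852, 0.2524], E[r] = -0.5618, γ^t·E[r] = -0.287642, running G = -1.622842
t=4: π = [0.2001, 0.1814, 0.1819, 0.1867, 0.2499], E[r] = -0.5563, γ^t·E[r] = -0.227852, running G = -1.850694
t=5: π = [0.2000, 0.1813, 0.1819, 0.1863, 0.2505], E[r] = -0.5579, γ^t·E[r] = -0.182826, running G = -2.033520
t=6: π = [0.2001, 0.1813, 0.1819, 0.1864, 0.2504], E[r] = -0.5576, γ^t·E[r] = -0.146162, running G = -2.179683
t=7: π = [0.2001, 0.1813, 0.1819, 0.1863, 0.2504], E[r] = -0.5577, γ^t·E[r] = -0.116949, running G = -2.296632
t=8: π = [0.2001, 0.1813, 0.1819, 0.1863, 0.2504], E[r] = -0.5576, γ^t·E[r] = -0.093555, running G = -2.390187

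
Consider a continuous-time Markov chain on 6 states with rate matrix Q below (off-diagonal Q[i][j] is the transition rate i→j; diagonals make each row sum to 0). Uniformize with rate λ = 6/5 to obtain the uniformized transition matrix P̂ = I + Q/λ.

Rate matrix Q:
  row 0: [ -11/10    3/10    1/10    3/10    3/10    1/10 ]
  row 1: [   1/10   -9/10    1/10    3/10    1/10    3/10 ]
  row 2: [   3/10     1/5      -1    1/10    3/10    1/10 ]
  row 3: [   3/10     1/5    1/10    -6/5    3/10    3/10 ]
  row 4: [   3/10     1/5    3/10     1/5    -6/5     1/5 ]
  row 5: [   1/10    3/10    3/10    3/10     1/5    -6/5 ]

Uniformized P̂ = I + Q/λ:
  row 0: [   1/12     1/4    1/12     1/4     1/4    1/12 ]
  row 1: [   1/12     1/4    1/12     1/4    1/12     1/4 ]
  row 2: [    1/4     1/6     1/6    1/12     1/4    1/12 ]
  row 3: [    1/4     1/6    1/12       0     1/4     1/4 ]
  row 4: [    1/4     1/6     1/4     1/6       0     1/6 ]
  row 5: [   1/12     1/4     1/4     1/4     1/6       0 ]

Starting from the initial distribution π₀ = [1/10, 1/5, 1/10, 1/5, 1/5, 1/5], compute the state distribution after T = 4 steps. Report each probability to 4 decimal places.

t=0: π = [0.1000, 0.2000, 0.1000, 0.2000, 0.2000, 0.2000]
t=1: π = [0.1667, 0.2083, 0.1583, 0.1667, 0.1500, 0.1500]
t=2: π = [0.1625, 0.2104, 0.1465, 0.1694, 0.1653, 0.1458]
t=3: π = [0.1635, 0.2099, 0.1474, 0.1694, 0.1615, 0.1483]
t=4: π = [0.1630, 0.2101, 0.1472, 0.1696, 0.1623, 0.1477]

π = [0.1630, 0.2101, 0.1472, 0.1696, 0.1623, 0.1477]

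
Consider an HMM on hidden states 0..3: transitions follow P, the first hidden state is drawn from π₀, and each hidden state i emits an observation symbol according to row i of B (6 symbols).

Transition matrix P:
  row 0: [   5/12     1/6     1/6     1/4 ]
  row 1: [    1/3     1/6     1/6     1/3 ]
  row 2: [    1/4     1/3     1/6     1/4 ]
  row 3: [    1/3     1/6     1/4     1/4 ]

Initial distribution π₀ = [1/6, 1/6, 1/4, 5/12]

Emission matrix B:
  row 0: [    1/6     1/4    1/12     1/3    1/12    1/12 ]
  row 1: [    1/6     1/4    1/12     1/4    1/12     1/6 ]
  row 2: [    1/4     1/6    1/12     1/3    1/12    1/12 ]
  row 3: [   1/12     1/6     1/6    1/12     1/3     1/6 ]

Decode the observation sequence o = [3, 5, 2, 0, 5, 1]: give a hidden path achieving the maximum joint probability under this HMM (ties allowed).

path = [2, 1, 3, 2, 1, 0]

t=0: δ = [5.556e-02, 4.167e-02, 8.333e-02, 3.472e-02]  (obs o_0=3)
t=1: δ = [1.929e-03, 4.630e-03, 1.157e-03, 3.472e-03]  ψ = [0, 2, 2, 2]  (obs o_1=5)
t=2: δ = [1.286e-04, 6.430e-05, 7.234e-05, 2.572e-04]  ψ = [1, 1, 3, 1]  (obs o_2=2)
t=3: δ = [1.429e-05, 7.144e-06, 1.608e-05, 5.358e-06]  ψ = [3, 3, 3, 3]  (obs o_3=0)
t=4: δ = [4.961e-07, 8.931e-07, 2.233e-07, 6.698e-07]  ψ = [0, 2, 2, 2]  (obs o_4=5)
t=5: δ = [7.442e-08, 3.721e-08, 2.791e-08, 4.961e-08]  ψ = [1, 1, 3, 1]  (obs o_5=1)
backtrack: best end state = 0; path = [2, 1, 3, 2, 1, 0]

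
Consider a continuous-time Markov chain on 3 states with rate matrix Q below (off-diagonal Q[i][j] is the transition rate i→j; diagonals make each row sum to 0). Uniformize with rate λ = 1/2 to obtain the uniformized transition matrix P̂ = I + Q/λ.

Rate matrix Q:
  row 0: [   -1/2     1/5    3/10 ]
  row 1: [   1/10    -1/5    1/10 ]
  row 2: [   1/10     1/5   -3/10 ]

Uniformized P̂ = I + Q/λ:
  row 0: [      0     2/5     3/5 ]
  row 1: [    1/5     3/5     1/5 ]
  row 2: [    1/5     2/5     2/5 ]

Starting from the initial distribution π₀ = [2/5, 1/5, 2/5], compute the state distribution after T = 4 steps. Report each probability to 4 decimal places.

t=0: π = [0.4000, 0.2000, 0.4000]
t=1: π = [0.1200, 0.4400, 0.4400]
t=2: π = [0.1760, 0.4880, 0.3360]
t=3: π = [0.1648, 0.4976, 0.3376]
t=4: π = [0.1670, 0.4995, 0.3334]

π = [0.1670, 0.4995, 0.3334]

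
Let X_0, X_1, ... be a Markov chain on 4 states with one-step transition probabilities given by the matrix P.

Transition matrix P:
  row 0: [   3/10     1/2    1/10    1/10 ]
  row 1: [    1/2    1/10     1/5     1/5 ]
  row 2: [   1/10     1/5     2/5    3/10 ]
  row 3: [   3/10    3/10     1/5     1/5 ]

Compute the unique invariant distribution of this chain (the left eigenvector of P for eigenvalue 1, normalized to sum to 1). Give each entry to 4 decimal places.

Balance equations π_j = Σ_i π_i·P[i][j]:
  π_0 = 3/10·π_0 + 1/2·π_1 + 1/10·π_2 + 3/10·π_3
  π_1 = 1/2·π_0 + 1/10·π_1 + 1/5·π_2 + 3/10·π_3
  π_2 = 1/10·π_0 + 1/5·π_1 + 2/5·π_2 + 1/5·π_3
  normalize: π_0 + π_1 + π_2 + π_3 = 1
Solving the linear system gives exactly π = [142/451, 257/902, 95/451, 171/902].

π = [0.3149, 0.2849, 0.2106, 0.1896]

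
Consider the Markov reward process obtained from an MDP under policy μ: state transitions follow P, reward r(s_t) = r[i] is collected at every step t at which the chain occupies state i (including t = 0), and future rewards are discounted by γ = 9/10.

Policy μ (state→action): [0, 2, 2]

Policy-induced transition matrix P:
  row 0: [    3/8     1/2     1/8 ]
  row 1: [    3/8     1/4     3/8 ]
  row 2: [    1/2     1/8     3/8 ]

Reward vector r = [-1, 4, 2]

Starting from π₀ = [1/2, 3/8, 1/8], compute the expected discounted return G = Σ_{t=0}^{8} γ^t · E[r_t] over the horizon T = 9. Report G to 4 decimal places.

t=0: π = [0.5000, 0.3750, 0.1250], E[r] = 1.2500, γ^t·E[r] = 1.250000, running G = 1.250000
t=1: π = [0.3906, 0.3594, 0.2500], E[r] = 1.5469, γ^t·E[r] = 1.392188, running G = 2.642188
t=2: π = [0.4063, 0.3164, 0.2773], E[r] = 1.4141, γ^t·E[r] = 1.145391, running G = 3.787578
t=3: π = [0.4097, 0.3169, 0.2734], E[r] = 1.4048, γ^t·E[r] = 1.024088, running G = 4.811667
t=4: π = [0.4092, 0.3182, 0.2726], E[r] = 1.4089, γ^t·E[r] = 0.924403, running G = 5.736069
t=5: π = [0.4091, 0.3182, 0.2727], E[r] = 1.4092, γ^t·E[r] = 0.832134, running G = 6.568203
t=6: π = [0.4091, 0.3182, 0.2727], E[r] = 1.4091, γ^t·E[r] = 0.748851, running G = 7.317054
t=7: π = [0.4091, 0.3182, 0.2727], E[r] = 1.4091, γ^t·E[r] = 0.673962, running G = 7.991016
t=8: π = [0.4091, 0.3182, 0.2727], E[r] = 1.4091, γ^t·E[r] = 0.606567, running G = 8.597583

G = 8.5976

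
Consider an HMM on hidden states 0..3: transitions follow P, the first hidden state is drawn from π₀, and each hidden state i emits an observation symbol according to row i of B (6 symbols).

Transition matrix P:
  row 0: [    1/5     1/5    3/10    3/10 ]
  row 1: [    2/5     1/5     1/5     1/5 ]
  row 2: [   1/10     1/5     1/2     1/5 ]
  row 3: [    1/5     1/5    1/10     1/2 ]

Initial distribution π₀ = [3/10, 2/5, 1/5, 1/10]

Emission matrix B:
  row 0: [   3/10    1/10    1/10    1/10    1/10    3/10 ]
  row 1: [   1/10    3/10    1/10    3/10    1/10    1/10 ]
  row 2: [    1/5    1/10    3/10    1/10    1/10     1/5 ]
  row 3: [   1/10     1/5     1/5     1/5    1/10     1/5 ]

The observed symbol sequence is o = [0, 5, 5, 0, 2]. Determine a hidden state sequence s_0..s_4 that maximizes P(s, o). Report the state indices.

t=0: δ = [9.000e-02, 4.000e-02, 4.000e-02, 1.000e-02]  (obs o_0=0)
t=1: δ = [5.400e-03, 1.800e-03, 5.400e-03, 5.400e-03]  ψ = [0, 0, 0, 0]  (obs o_1=5)
t=2: δ = [3.240e-04, 1.080e-04, 5.400e-04, 5.400e-04]  ψ = [0, 0, 2, 3]  (obs o_2=5)
t=3: δ = [3.240e-05, 1.080e-05, 5.400e-05, 2.700e-05]  ψ = [3, 2, 2, 3]  (obs o_3=0)
t=4: δ = [6.480e-07, 1.080e-06, 8.100e-06, 2.700e-06]  ψ = [0, 2, 2, 3]  (obs o_4=2)
backtrack: best end state = 2; path = [0, 2, 2, 2, 2]

path = [0, 2, 2, 2, 2]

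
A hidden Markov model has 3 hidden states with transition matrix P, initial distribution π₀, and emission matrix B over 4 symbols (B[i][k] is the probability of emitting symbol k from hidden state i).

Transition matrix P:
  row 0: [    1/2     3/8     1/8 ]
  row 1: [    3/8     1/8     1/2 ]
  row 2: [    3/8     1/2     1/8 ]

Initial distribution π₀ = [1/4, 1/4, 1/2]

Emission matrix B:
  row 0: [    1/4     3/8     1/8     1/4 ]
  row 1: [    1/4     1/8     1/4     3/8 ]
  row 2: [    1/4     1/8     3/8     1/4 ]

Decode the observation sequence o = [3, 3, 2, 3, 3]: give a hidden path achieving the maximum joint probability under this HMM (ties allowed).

t=0: δ = [6.250e-02, 9.375e-02, 1.250e-01]  (obs o_0=3)
t=1: δ = [1.172e-02, 2.344e-02, 1.172e-02]  ψ = [2, 2, 1]  (obs o_1=3)
t=2: δ = [1.099e-03, 1.465e-03, 4.395e-03]  ψ = [1, 2, 1]  (obs o_2=2)
t=3: δ = [4.120e-04, 8.240e-04, 1.831e-04]  ψ = [2, 2, 1]  (obs o_3=3)
t=4: δ = [7.725e-05, 5.794e-05, 1.030e-04]  ψ = [1, 0, 1]  (obs o_4=3)
backtrack: best end state = 2; path = [2, 1, 2, 1, 2]

path = [2, 1, 2, 1, 2]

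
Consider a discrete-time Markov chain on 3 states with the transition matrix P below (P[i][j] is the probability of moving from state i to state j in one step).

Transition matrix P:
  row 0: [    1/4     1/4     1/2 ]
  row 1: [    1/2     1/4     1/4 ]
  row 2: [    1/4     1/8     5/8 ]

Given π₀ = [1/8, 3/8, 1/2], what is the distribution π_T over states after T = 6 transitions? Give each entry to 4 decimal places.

π = [0.2963, 0.1852, 0.5185]

t=0: π = [0.1250, 0.3750, 0.5000]
t=1: π = [0.3438, 0.1875, 0.4688]
t=2: π = [0.2969, 0.1914, 0.5117]
t=3: π = [0.2979, 0.1860, 0.5161]
t=4: π = [0.2965, 0.1855, 0.5180]
t=5: π = [0.2964, 0.1852, 0.5184]
t=6: π = [0.2963, 0.1852, 0.5185]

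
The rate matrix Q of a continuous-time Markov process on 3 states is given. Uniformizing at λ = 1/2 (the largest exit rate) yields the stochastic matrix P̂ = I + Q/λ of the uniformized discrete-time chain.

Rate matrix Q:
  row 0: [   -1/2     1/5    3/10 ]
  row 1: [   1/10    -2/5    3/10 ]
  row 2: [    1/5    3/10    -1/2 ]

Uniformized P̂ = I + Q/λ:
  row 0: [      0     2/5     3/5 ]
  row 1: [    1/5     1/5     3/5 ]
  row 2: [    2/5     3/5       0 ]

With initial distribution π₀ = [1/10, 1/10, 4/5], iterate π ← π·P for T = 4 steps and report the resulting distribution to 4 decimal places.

π = [0.2018, 0.3682, 0.4301]

t=0: π = [0.1000, 0.1000, 0.8000]
t=1: π = [0.3400, 0.5400, 0.1200]
t=2: π = [0.1560, 0.3160, 0.5280]
t=3: π = [0.2744, 0.4424, 0.2832]
t=4: π = [0.2018, 0.3682, 0.4301]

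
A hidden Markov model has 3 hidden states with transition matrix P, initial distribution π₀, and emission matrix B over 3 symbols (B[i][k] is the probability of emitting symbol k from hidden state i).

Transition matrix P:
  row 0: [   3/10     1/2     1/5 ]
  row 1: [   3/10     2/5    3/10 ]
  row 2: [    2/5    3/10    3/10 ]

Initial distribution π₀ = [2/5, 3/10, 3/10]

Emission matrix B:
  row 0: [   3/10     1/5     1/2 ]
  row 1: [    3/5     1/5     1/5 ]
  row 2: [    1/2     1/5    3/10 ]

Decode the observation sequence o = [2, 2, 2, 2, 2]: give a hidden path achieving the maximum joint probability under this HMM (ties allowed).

path = [0, 0, 0, 0, 0]

t=0: δ = [2.000e-01, 6.000e-02, 9.000e-02]  (obs o_0=2)
t=1: δ = [3.000e-02, 2.000e-02, 1.200e-02]  ψ = [0, 0, 0]  (obs o_1=2)
t=2: δ = [4.500e-03, 3.000e-03, 1.800e-03]  ψ = [0, 0, 0]  (obs o_2=2)
t=3: δ = [6.750e-04, 4.500e-04, 2.700e-04]  ψ = [0, 0, 0]  (obs o_3=2)
t=4: δ = [1.012e-04, 6.750e-05, 4.050e-05]  ψ = [0, 0, 0]  (obs o_4=2)
backtrack: best end state = 0; path = [0, 0, 0, 0, 0]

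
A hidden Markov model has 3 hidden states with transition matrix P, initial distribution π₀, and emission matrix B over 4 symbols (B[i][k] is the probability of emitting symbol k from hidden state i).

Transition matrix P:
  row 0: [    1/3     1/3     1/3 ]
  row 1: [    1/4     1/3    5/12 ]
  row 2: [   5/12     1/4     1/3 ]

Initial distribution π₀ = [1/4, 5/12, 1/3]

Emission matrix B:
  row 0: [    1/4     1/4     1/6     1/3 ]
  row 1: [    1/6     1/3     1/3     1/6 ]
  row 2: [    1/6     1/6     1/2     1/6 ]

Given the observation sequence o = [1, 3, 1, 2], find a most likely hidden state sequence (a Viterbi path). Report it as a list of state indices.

t=0: δ = [6.250e-02, 1.389e-01, 5.556e-02]  (obs o_0=1)
t=1: δ = [1.157e-02, 7.716e-03, 9.645e-03]  ψ = [1, 1, 1]  (obs o_1=3)
t=2: δ = [1.005e-03, 1.286e-03, 6.430e-04]  ψ = [2, 0, 0]  (obs o_2=1)
t=3: δ = [5.582e-05, 1.429e-04, 2.679e-04]  ψ = [0, 1, 1]  (obs o_3=2)
backtrack: best end state = 2; path = [1, 0, 1, 2]

path = [1, 0, 1, 2]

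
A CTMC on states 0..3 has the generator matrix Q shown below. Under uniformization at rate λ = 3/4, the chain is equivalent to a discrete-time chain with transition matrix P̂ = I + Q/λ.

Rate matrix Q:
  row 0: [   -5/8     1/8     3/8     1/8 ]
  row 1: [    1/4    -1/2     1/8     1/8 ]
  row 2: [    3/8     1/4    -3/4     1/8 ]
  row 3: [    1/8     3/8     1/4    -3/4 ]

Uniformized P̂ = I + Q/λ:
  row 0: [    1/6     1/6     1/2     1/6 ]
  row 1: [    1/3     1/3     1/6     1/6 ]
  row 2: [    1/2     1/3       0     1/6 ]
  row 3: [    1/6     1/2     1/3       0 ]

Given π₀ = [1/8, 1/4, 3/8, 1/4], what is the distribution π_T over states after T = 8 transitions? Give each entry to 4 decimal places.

π = [0.3009, 0.3070, 0.2493, 0.1429]

t=0: π = [0.1250, 0.2500, 0.3750, 0.2500]
t=1: π = [0.3333, 0.3542, 0.1875, 0.1250]
t=2: π = [0.2882, 0.2986, 0.2674, 0.1458]
t=3: π = [0.3056, 0.3096, 0.2425, 0.1424]
t=4: π = [0.2991, 0.3061, 0.2518, 0.1429]
t=5: π = [0.3016, 0.3073, 0.2482, 0.1428]
t=6: π = [0.3006, 0.3069, 0.2496, 0.1429]
t=7: π = [0.3010, 0.3070, 0.2491, 0.1429]
t=8: π = [0.3009, 0.3070, 0.2493, 0.1429]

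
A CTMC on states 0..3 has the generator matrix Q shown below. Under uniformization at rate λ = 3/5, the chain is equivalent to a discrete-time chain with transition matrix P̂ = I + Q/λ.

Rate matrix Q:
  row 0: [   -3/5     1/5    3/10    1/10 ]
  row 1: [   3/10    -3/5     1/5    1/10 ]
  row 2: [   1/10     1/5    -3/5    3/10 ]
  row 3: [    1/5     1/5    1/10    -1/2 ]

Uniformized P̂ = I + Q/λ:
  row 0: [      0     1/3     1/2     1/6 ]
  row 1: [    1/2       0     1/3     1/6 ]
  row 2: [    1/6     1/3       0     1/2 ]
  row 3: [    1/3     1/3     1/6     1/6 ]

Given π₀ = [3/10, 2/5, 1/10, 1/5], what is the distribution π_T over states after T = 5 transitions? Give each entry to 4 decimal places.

t=0: π = [0.3000, 0.4000, 0.1000, 0.2000]
t=1: π = [0.2833, 0.2000, 0.3167, 0.2000]
t=2: π = [0.2194, 0.2667, 0.2417, 0.2722]
t=3: π = [0.2644, 0.2444, 0.2440, 0.2472]
t=4: π = [0.2453, 0.2519, 0.2549, 0.2480]
t=5: π = [0.2511, 0.2494, 0.2479, 0.2516]

π = [0.2511, 0.2494, 0.2479, 0.2516]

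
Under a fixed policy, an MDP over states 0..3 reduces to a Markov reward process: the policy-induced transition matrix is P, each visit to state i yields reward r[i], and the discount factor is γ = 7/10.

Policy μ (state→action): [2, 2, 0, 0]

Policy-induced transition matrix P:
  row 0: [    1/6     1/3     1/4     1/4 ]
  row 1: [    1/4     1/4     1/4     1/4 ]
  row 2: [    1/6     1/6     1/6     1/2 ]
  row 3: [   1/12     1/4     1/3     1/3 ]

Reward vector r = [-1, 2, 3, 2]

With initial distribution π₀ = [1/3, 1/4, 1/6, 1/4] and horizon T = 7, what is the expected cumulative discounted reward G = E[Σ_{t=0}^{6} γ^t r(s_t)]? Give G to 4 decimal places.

t=0: π = [0.3333, 0.2500, 0.1667, 0.2500], E[r] = 1.1667, γ^t·E[r] = 1.166667, running G = 1.166667
t=1: π = [0.1667, 0.2639, 0.2569, 0.3125], E[r] = 1.7569, γ^t·E[r] = 1.229861, running G = 2.396528
t=2: π = [0.1626, 0.2425, 0.2546, 0.3403], E[r] = 1.7668, γ^t·E[r] = 0.865723, running G = 3.262251
t=3: π = [0.1585, 0.2423, 0.2571, 0.3420], E[r] = 1.7816, γ^t·E[r] = 0.611085, running G = 3.873336
t=4: π = [0.1584, 0.2418, 0.2571, 0.3428], E[r] = 1.7820, γ^t·E[r] = 0.427857, running G = 4.301192
t=5: π = [0.1582, 0.2418, 0.2571, 0.3428], E[r] = 1.7824, γ^t·E[r] = 0.299567, running G = 4.600759
t=6: π = [0.1582, 0.2418, 0.2571, 0.3429], E[r] = 1.7824, γ^t·E[r] = 0.209698, running G = 4.810458

G = 4.8105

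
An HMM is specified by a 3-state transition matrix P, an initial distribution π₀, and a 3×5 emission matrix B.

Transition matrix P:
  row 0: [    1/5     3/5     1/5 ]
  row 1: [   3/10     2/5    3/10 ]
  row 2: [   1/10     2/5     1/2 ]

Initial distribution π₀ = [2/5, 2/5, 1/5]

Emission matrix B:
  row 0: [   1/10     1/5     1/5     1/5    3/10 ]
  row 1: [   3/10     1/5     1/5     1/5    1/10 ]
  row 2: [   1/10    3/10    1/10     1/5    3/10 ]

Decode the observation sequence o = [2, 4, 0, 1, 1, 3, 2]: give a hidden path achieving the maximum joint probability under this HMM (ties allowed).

t=0: δ = [8.000e-02, 8.000e-02, 2.000e-02]  (obs o_0=2)
t=1: δ = [7.200e-03, 4.800e-03, 7.200e-03]  ψ = [1, 0, 1]  (obs o_1=4)
t=2: δ = [1.440e-04, 1.296e-03, 3.600e-04]  ψ = [0, 0, 2]  (obs o_2=0)
t=3: δ = [7.776e-05, 1.037e-04, 1.166e-04]  ψ = [1, 1, 1]  (obs o_3=1)
t=4: δ = [6.221e-06, 9.331e-06, 1.750e-05]  ψ = [1, 0, 2]  (obs o_4=1)
t=5: δ = [5.599e-07, 1.400e-06, 1.750e-06]  ψ = [1, 2, 2]  (obs o_5=3)
t=6: δ = [8.398e-08, 1.400e-07, 8.748e-08]  ψ = [1, 2, 2]  (obs o_6=2)
backtrack: best end state = 1; path = [1, 0, 1, 2, 2, 2, 1]

path = [1, 0, 1, 2, 2, 2, 1]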